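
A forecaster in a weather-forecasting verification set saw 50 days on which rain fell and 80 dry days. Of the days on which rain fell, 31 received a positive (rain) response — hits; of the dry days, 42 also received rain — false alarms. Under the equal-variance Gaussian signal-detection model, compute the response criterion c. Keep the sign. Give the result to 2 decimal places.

c = -0.18

H = 31/50 = 0.6200
FA = 42/80 = 0.5250
z(0.6200) = 0.3055, z(0.5250) = 0.0627
c = −½·[z(H) + z(FA)] = −0.5 × (0.3055 + 0.0627) = -0.1841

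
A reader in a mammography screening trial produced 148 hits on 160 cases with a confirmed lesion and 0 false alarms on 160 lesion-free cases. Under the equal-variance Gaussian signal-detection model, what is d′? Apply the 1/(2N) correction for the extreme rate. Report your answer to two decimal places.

d′ = 4.17

The false-alarm rate is 0/160 = 0, so apply the 1/(2N) correction: FA → 1/(2·160) = 0.00313.
z(H) = z(0.92500) = 1.440
z(FA) = z(0.00313) = -2.734
d' = 1.440 − (-2.734) = 4.174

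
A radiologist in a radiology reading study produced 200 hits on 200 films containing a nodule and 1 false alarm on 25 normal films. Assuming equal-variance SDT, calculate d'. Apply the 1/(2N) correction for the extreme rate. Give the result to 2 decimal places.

The hit rate is 200/200 = 1, so apply the 1/(2N) correction: H → 1 − 1/(2·200) = 0.99750.
z(H) = z(0.99750) = 2.807
z(FA) = z(0.04000) = -1.751
d' = 2.807 − (-1.751) = 4.558

d' = 4.56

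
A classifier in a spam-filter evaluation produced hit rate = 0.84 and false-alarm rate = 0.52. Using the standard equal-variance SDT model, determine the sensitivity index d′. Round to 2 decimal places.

z(H) = z(0.84) = 0.994
z(FA) = z(0.52) = 0.050
d' = z(H) − z(FA) = 0.994 − 0.050 = 0.944

d′ = 0.94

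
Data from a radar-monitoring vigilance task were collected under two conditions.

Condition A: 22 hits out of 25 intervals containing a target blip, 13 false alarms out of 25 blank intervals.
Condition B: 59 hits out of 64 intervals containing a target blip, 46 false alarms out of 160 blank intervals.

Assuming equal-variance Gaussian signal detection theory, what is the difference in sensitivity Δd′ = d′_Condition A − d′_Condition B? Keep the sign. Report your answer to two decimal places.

Δd′ = -0.85

Condition A: z(0.8800) = 1.175, z(0.5200) = 0.050, d' = 1.125
Condition B: z(0.9219) = 1.418, z(0.2875) = -0.561, d' = 1.979
Δd' = d'_Condition A − d'_Condition B = 1.125 − 1.979 = -0.854
Condition B has the higher sensitivity.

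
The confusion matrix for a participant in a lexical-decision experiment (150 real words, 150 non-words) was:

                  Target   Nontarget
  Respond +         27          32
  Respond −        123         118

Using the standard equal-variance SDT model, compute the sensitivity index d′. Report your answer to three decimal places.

H = 27/150 = 0.1800
FA = 32/150 = 0.2133
z(H) = z(0.1800) = -0.9154
z(FA) = z(0.2133) = -0.7950
d' = z(H) − z(FA) = -0.9154 − (-0.7950) = -0.1204

d′ = -0.120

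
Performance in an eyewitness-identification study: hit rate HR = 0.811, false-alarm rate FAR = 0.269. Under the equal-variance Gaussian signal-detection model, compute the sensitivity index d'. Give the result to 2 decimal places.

d' = 1.50

Φ⁻¹(0.811) = 0.882, Φ⁻¹(0.269) = -0.616
d' = z(H) − z(FA) = 0.882 − (-0.616) = 1.498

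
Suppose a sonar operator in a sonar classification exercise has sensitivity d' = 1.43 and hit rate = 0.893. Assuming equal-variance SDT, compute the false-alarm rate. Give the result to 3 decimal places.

z(hit rate) = z(0.893) = 1.2426
z(FA) = z(H) − d' = 1.2426 − 1.43 = -0.1874
false-alarm rate = Φ(-0.1874) = 0.4257

false-alarm rate = 0.426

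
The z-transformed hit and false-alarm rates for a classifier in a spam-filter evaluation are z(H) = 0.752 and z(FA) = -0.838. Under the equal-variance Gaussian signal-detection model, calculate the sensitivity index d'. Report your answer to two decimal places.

d' = 1.59

d' = z(H) − z(FA) = 0.752 − (-0.838) = 1.590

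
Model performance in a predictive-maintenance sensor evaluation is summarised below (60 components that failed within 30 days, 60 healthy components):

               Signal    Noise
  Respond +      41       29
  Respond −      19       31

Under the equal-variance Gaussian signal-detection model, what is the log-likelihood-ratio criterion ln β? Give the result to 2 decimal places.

H = 41/60 = 0.6833
FA = 29/60 = 0.4833
Φ⁻¹(H) = 0.477
Φ⁻¹(FA) = -0.042
ln β = −½·[z(H)² − z(FA)²] = −0.5 × (0.228 − 0.002) = -0.113

ln β = -0.11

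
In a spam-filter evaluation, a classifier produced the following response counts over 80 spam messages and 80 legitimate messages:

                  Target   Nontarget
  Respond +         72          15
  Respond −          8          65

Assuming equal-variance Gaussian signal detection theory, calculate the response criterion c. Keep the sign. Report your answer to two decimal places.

H = 72/80 = 0.9000
FA = 15/80 = 0.1875
Φ⁻¹(H) = 1.282
Φ⁻¹(FA) = -0.887
c = −½·[z(H) + z(FA)] = −0.5 × (1.282 + (-0.887)) = -0.1975

c = -0.20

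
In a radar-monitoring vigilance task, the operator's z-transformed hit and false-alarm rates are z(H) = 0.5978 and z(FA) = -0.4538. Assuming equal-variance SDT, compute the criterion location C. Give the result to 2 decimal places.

C = -0.07

c = −½·[z(H) + z(FA)] = −½·(0.5978 + (-0.4538)) = -0.0720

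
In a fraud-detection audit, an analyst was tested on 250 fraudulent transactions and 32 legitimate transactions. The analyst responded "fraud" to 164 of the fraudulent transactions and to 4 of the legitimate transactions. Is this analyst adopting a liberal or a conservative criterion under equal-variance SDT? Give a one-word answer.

z(H) = 0.402, z(FA) = -1.150
c = −½·(z(H) + z(FA)) = 0.374
c > 0 → conservative criterion (biased toward responding “no”).

conservative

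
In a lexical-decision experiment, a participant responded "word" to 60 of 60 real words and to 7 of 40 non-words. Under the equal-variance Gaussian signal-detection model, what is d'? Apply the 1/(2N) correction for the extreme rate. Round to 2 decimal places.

d' = 3.33

The hit rate is 60/60 = 1, so apply the 1/(2N) correction: H → 1 − 1/(2·60) = 0.99167.
z(H) = z(0.99167) = 2.394
z(FA) = z(0.17500) = -0.935
d' = 2.394 − (-0.935) = 3.329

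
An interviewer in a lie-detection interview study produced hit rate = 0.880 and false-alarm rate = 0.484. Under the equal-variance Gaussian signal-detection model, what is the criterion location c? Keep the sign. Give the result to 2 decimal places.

c = -0.57

Φ⁻¹(H) = Φ⁻¹(0.880) = 1.1750
Φ⁻¹(FA) = Φ⁻¹(0.484) = -0.0401
c = −½·[z(H) + z(FA)] = −0.5 × (1.1750 + (-0.0401)) = -0.56745
c < 0: the interviewer has a liberal response bias.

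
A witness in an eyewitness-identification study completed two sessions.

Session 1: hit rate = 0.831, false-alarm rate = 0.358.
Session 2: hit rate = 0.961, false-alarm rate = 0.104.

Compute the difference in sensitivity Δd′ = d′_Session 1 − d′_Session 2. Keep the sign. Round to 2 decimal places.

Δd′ = -1.70

Session 1: z(0.831) = 0.958, z(0.358) = -0.364, d' = 1.322
Session 2: z(0.961) = 1.762, z(0.104) = -1.259, d' = 3.021
Δd' = d'_Session 1 − d'_Session 2 = 1.322 − 3.021 = -1.699
Session 2 has the higher sensitivity.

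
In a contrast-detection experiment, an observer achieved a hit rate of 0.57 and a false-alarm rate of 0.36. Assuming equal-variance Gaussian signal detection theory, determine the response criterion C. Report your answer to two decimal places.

C = 0.09

z(H) = 0.176
z(FA) = -0.358
c = −½·[z(H) + z(FA)] = −0.5 × (0.176 + (-0.358)) = 0.091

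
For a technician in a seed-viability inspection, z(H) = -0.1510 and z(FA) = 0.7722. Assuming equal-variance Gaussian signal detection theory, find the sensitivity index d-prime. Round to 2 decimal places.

d-prime = -0.92

d' = z(H) − z(FA) = -0.1510 − 0.7722 = -0.9232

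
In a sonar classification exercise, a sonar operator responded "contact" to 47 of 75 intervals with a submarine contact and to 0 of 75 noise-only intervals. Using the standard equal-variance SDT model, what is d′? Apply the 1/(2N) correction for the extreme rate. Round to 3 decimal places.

The false-alarm rate is 0/75 = 0, so apply the 1/(2N) correction: FA → 1/(2·75) = 0.00667.
z(H) = z(0.62667) = 0.3230
z(FA) = z(0.00667) = -2.4746
d' = 0.3230 − (-2.4746) = 2.7976

d′ = 2.798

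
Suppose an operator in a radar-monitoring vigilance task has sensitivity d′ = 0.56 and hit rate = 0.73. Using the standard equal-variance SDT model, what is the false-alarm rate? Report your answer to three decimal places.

z(hit rate) = z(0.73) = 0.6128
z(FA) = z(H) − d' = 0.6128 − 0.56 = 0.0528
false-alarm rate = Φ(0.0528) = 0.5211

false-alarm rate = 0.521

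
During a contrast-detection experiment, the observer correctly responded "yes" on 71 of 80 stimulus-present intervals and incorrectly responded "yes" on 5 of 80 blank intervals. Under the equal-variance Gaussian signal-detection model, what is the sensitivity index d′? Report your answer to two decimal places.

H = 71/80 = 0.8875
FA = 5/80 = 0.0625
z(H) = z(0.8875) = 1.2133
z(FA) = z(0.0625) = -1.5341
d' = z(H) − z(FA) = 1.2133 − (-1.5341) = 2.7474

d′ = 2.75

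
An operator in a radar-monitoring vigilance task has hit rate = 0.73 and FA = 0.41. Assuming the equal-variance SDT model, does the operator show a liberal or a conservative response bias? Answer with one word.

z(H) = 0.613, z(FA) = -0.228
c = −½·(z(H) + z(FA)) = -0.1925
c < 0 → liberal criterion (biased toward responding “yes”).

liberal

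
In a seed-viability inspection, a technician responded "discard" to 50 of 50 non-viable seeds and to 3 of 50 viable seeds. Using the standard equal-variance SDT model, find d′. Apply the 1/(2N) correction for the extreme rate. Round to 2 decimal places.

The hit rate is 50/50 = 1, so apply the 1/(2N) correction: H → 1 − 1/(2·50) = 0.99000.
z(H) = z(0.99000) = 2.326
z(FA) = z(0.06000) = -1.555
d' = 2.326 − (-1.555) = 3.881

d′ = 3.88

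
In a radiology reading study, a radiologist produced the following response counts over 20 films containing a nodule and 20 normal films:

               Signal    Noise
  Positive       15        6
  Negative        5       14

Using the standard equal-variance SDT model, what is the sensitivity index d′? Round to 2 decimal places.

H = 15/20 = 0.7500
FA = 6/20 = 0.3000
z(0.7500) = 0.6745, z(0.3000) = -0.5244
d' = z(H) − z(FA) = 0.6745 − (-0.5244) = 1.1989

d′ = 1.20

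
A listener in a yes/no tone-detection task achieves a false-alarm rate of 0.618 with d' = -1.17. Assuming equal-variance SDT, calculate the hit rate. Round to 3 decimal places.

hit rate = 0.192

z(false-alarm rate) = z(0.618) = 0.3002
z(H) = z(FA) + d' = 0.3002 + (-1.17) = -0.8698
hit rate = Φ(-0.8698) = 0.1922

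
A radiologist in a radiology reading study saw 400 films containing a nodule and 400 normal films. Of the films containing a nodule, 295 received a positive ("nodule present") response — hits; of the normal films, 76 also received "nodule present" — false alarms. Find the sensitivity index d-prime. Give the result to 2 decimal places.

d-prime = 1.51

H = 295/400 = 0.7375
FA = 76/400 = 0.1900
z(0.7375) = 0.636, z(0.1900) = -0.878
d' = z(H) − z(FA) = 0.636 − (-0.878) = 1.514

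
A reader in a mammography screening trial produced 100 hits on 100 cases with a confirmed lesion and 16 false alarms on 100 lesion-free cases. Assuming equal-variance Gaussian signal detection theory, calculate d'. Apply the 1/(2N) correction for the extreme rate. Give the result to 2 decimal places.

d' = 3.57

The hit rate is 100/100 = 1, so apply the 1/(2N) correction: H → 1 − 1/(2·100) = 0.99500.
z(H) = z(0.99500) = 2.576
z(FA) = z(0.16000) = -0.994
d' = 2.576 − (-0.994) = 3.570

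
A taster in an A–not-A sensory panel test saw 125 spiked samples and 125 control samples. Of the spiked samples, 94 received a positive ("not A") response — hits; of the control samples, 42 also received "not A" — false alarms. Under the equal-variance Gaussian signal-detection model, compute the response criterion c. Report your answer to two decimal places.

H = 94/125 = 0.7520
FA = 42/125 = 0.3360
z(0.7520) = 0.681, z(0.3360) = -0.423
c = −½·[z(H) + z(FA)] = −0.5 × (0.681 + (-0.423)) = -0.129

c = -0.13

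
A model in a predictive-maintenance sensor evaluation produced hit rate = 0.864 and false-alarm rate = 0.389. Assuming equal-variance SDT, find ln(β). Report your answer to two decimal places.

ln β = -0.56

Φ⁻¹(0.864) = 1.098, Φ⁻¹(0.389) = -0.282
ln β = −½·[z(H)² − z(FA)²] = −0.5 × (1.206 − 0.080) = -0.563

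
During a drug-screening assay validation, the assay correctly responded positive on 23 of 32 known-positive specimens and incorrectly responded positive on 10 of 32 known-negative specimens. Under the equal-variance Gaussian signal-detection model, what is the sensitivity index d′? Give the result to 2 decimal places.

H = 23/32 = 0.7188
FA = 10/32 = 0.3125
Φ⁻¹(0.7188) = 0.5793, Φ⁻¹(0.3125) = -0.4888
d' = z(H) − z(FA) = 0.5793 − (-0.4888) = 1.0681

d′ = 1.07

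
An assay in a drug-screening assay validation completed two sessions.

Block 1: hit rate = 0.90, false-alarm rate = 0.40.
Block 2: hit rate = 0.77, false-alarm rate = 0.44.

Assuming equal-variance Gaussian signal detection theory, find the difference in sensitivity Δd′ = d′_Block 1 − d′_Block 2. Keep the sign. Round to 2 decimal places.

Δd′ = 0.65

Block 1: z(0.90) = 1.282, z(0.40) = -0.253, d' = 1.535
Block 2: z(0.77) = 0.739, z(0.44) = -0.151, d' = 0.890
Δd' = d'_Block 1 − d'_Block 2 = 1.535 − 0.890 = 0.645
Block 1 has the higher sensitivity.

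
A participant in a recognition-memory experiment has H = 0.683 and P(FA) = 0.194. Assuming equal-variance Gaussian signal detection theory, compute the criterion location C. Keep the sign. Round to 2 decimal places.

z(0.683) = 0.476, z(0.194) = -0.863
c = −½·[z(H) + z(FA)] = −0.5 × (0.476 + (-0.863)) = 0.1935

C = 0.19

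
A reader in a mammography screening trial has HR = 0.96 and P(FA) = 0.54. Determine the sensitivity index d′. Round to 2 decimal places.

z(H) = 1.751
z(FA) = 0.100
d' = z(H) − z(FA) = 1.751 − 0.100 = 1.651

d′ = 1.65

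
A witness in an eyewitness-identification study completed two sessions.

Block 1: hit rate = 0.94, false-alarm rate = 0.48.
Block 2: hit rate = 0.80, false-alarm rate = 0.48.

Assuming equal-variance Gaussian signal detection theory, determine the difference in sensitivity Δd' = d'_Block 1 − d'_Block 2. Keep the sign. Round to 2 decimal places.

Block 1: z(0.94) = 1.555, z(0.48) = -0.050, d' = 1.605
Block 2: z(0.80) = 0.842, z(0.48) = -0.050, d' = 0.892
Δd' = d'_Block 1 − d'_Block 2 = 1.605 − 0.892 = 0.713
Block 1 has the higher sensitivity.

Δd' = 0.71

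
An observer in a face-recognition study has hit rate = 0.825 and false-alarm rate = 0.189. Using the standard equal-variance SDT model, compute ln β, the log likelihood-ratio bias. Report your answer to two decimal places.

z(H) = z(0.825) = 0.935
z(FA) = z(0.189) = -0.882
ln β = −½·[z(H)² − z(FA)²] = −0.5 × (0.874 − 0.778) = -0.048

ln β = -0.05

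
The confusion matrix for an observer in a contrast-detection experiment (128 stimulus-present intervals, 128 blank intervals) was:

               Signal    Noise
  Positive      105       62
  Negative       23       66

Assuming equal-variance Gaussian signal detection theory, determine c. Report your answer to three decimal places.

H = 105/128 = 0.8203
FA = 62/128 = 0.4844
z(H) = 0.9165
z(FA) = -0.0391
c = −½·[z(H) + z(FA)] = −0.5 × (0.9165 + (-0.0391)) = -0.4387
c < 0: the observer has a liberal response bias.

c = -0.439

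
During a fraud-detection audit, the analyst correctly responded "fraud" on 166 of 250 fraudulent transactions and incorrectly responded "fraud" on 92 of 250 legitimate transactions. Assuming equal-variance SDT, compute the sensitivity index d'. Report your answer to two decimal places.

H = 166/250 = 0.6640
FA = 92/250 = 0.3680
z(H) = z(0.6640) = 0.4234
z(FA) = z(0.3680) = -0.3372
d' = z(H) − z(FA) = 0.4234 − (-0.3372) = 0.7606

d' = 0.76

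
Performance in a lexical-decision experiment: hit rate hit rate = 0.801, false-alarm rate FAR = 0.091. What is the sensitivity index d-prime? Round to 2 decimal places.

d-prime = 2.18

z(H) = z(0.801) = 0.8452
z(FA) = z(0.091) = -1.3346
d' = z(H) − z(FA) = 0.8452 − (-1.3346) = 2.1798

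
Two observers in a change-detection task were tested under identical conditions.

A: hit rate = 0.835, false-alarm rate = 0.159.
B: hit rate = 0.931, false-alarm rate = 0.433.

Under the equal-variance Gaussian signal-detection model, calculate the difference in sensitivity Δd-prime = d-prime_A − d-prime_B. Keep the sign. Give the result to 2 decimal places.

Δd-prime = 0.32

A: z(0.835) = 0.974, z(0.159) = -0.999, d' = 1.973
B: z(0.931) = 1.483, z(0.433) = -0.169, d' = 1.652
Δd' = d'_A − d'_B = 1.973 − 1.652 = 0.321
A has the higher sensitivity.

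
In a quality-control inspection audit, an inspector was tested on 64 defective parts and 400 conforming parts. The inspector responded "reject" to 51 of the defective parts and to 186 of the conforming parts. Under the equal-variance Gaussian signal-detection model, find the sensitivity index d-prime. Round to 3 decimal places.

d-prime = 0.918

H = 51/64 = 0.7969
FA = 186/400 = 0.4650
Φ⁻¹(H) = 0.8306
Φ⁻¹(FA) = -0.0878
d' = z(H) − z(FA) = 0.8306 − (-0.0878) = 0.9184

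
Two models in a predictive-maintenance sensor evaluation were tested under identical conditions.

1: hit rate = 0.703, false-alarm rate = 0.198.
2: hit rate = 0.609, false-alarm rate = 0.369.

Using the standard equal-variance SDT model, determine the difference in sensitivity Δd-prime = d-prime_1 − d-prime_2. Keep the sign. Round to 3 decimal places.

1: z(0.703) = 0.5330, z(0.198) = -0.8488, d' = 1.3818
2: z(0.609) = 0.2767, z(0.369) = -0.3345, d' = 0.6112
Δd' = d'_1 − d'_2 = 1.3818 − 0.6112 = 0.7706
1 has the higher sensitivity.

Δd-prime = 0.771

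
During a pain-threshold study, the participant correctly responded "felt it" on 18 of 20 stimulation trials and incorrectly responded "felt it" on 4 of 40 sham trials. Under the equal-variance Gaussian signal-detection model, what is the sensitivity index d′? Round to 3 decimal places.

d′ = 2.563

H = 18/20 = 0.9000
FA = 4/40 = 0.1000
z(0.9000) = 1.2816, z(0.1000) = -1.2816
d' = z(H) − z(FA) = 1.2816 − (-1.2816) = 2.5632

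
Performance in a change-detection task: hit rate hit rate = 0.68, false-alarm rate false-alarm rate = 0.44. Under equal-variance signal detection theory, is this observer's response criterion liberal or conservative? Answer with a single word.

z(H) = 0.468, z(FA) = -0.151
c = −½·(z(H) + z(FA)) = -0.1585
c < 0 → liberal criterion (biased toward responding “yes”).

liberal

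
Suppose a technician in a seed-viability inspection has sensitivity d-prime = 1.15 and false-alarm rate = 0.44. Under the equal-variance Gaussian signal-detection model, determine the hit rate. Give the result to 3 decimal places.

hit rate = 0.841

z(false-alarm rate) = z(0.44) = -0.1510
z(H) = z(FA) + d' = -0.1510 + 1.15 = 0.9990
hit rate = Φ(0.9990) = 0.8411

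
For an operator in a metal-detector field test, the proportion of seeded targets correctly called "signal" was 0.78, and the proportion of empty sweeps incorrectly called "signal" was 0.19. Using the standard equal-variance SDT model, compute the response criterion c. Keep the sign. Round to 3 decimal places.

Φ⁻¹(H) = 0.7722
Φ⁻¹(FA) = -0.8779
c = −½·[z(H) + z(FA)] = −0.5 × (0.7722 + (-0.8779)) = 0.05285

c = 0.053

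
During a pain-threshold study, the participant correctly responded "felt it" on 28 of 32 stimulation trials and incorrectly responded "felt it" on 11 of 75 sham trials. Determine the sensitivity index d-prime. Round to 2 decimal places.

d-prime = 2.20

H = 28/32 = 0.8750
FA = 11/75 = 0.1467
z(0.8750) = 1.150, z(0.1467) = -1.051
d' = z(H) − z(FA) = 1.150 − (-1.051) = 2.201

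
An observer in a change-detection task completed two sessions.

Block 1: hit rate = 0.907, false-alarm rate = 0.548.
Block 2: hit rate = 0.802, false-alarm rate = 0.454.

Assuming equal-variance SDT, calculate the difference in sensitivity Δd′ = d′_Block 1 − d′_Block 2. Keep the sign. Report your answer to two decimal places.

Δd′ = 0.24

Block 1: z(0.907) = 1.323, z(0.548) = 0.121, d' = 1.202
Block 2: z(0.802) = 0.849, z(0.454) = -0.116, d' = 0.965
Δd' = d'_Block 1 − d'_Block 2 = 1.202 − 0.965 = 0.237
Block 1 has the higher sensitivity.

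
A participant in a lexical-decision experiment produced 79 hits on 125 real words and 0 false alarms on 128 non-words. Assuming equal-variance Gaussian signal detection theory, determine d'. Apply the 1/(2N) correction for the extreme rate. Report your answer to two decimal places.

The false-alarm rate is 0/128 = 0, so apply the 1/(2N) correction: FA → 1/(2·128) = 0.00391.
z(H) = z(0.63200) = 0.337
z(FA) = z(0.00391) = -2.660
d' = 0.337 − (-2.660) = 2.997

d' = 3.00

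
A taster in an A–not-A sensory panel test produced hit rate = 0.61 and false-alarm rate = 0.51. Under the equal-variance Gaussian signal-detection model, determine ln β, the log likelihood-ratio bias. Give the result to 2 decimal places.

ln β = -0.04

Φ⁻¹(H) = 0.279
Φ⁻¹(FA) = 0.025
ln β = −½·[z(H)² − z(FA)²] = −0.5 × (0.078 − 0.001) = -0.0385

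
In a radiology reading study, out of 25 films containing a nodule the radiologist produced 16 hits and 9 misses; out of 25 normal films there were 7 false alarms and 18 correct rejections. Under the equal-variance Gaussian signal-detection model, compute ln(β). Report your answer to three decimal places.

ln β = 0.106

H = 16/25 = 0.6400
FA = 7/25 = 0.2800
z(H) = 0.3585
z(FA) = -0.5828
ln β = −½·[z(H)² − z(FA)²] = −0.5 × (0.1285 − 0.3397) = 0.1056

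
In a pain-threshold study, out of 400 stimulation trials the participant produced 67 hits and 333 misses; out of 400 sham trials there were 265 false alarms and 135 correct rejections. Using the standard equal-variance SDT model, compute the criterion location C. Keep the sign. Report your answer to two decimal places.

H = 67/400 = 0.1675
FA = 265/400 = 0.6625
z(H) = z(0.1675) = -0.9641
z(FA) = z(0.6625) = 0.4193
c = −½·[z(H) + z(FA)] = −0.5 × (-0.9641 + 0.4193) = 0.2724
c > 0: the participant has a conservative response bias.

C = 0.27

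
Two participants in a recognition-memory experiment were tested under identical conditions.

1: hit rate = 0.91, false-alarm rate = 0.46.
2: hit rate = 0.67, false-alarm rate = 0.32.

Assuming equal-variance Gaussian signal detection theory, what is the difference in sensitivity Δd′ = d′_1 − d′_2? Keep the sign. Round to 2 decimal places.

Δd′ = 0.53

1: z(0.91) = 1.341, z(0.46) = -0.100, d' = 1.441
2: z(0.67) = 0.440, z(0.32) = -0.468, d' = 0.908
Δd' = d'_1 − d'_2 = 1.441 − 0.908 = 0.533
1 has the higher sensitivity.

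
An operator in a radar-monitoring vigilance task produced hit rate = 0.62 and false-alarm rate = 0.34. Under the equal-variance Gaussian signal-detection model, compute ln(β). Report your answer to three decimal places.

z(0.62) = 0.3055, z(0.34) = -0.4125
ln β = −½·[z(H)² − z(FA)²] = −0.5 × (0.0933 − 0.1702) = 0.03845

ln β = 0.038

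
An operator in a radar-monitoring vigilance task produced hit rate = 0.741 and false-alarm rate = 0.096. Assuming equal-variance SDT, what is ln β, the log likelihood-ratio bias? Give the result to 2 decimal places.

Φ⁻¹(0.741) = 0.646, Φ⁻¹(0.096) = -1.305
ln β = −½·[z(H)² − z(FA)²] = −0.5 × (0.417 − 1.703) = 0.643

ln β = 0.64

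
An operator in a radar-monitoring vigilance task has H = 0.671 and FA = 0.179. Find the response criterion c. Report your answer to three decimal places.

Φ⁻¹(H) = Φ⁻¹(0.671) = 0.4427
Φ⁻¹(FA) = Φ⁻¹(0.179) = -0.9192
c = −½·[z(H) + z(FA)] = −0.5 × (0.4427 + (-0.9192)) = 0.23825

c = 0.238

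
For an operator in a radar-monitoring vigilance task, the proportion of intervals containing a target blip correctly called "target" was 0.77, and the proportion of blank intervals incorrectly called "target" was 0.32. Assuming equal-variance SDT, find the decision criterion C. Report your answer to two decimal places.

C = -0.14

z(H) = 0.7388
z(FA) = -0.4677
c = −½·[z(H) + z(FA)] = −0.5 × (0.7388 + (-0.4677)) = -0.13555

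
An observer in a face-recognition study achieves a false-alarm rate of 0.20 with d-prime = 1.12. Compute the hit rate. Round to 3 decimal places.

hit rate = 0.610

z(false-alarm rate) = z(0.20) = -0.8416
z(H) = z(FA) + d' = -0.8416 + 1.12 = 0.2784
hit rate = Φ(0.2784) = 0.6096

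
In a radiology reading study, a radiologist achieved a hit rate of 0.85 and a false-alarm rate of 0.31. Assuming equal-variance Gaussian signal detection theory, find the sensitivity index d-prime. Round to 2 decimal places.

Φ⁻¹(H) = 1.036
Φ⁻¹(FA) = -0.496
d' = z(H) − z(FA) = 1.036 − (-0.496) = 1.532

d-prime = 1.53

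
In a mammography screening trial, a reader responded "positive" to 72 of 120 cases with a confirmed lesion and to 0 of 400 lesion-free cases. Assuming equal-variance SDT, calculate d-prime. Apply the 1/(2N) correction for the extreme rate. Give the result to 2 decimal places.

d-prime = 3.28

The false-alarm rate is 0/400 = 0, so apply the 1/(2N) correction: FA → 1/(2·400) = 0.00125.
z(H) = z(0.60000) = 0.253
z(FA) = z(0.00125) = -3.023
d' = 0.253 − (-3.023) = 3.276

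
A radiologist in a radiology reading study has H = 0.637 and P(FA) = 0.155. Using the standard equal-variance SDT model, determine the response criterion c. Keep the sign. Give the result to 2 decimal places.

c = 0.33

z(0.637) = 0.3505, z(0.155) = -1.0152
c = −½·[z(H) + z(FA)] = −0.5 × (0.3505 + (-1.0152)) = 0.33235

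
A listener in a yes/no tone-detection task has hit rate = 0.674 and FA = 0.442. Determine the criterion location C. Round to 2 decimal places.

z(0.674) = 0.4510, z(0.442) = -0.1459
c = −½·[z(H) + z(FA)] = −0.5 × (0.4510 + (-0.1459)) = -0.15255
c < 0: the listener has a liberal response bias.

C = -0.15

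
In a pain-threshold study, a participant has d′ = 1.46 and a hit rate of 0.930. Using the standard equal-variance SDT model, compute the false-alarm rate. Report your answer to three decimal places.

false-alarm rate = 0.506

z(hit rate) = z(0.930) = 1.4758
z(FA) = z(H) − d' = 1.4758 − 1.46 = 0.0158
false-alarm rate = Φ(0.0158) = 0.5063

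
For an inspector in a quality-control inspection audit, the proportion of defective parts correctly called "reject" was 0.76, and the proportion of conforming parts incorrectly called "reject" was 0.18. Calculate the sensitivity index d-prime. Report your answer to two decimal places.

d-prime = 1.62

z(0.76) = 0.706, z(0.18) = -0.915
d' = z(H) − z(FA) = 0.706 − (-0.915) = 1.621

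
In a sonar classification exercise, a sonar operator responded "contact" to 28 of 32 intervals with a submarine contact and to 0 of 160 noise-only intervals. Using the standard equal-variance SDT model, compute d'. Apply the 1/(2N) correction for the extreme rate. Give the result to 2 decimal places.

d' = 3.88

The false-alarm rate is 0/160 = 0, so apply the 1/(2N) correction: FA → 1/(2·160) = 0.00313.
z(H) = z(0.87500) = 1.150
z(FA) = z(0.00313) = -2.734
d' = 1.150 − (-2.734) = 3.884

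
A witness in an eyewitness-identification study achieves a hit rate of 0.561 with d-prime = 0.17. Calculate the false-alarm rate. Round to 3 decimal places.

false-alarm rate = 0.493

z(hit rate) = z(0.561) = 0.1535
z(FA) = z(H) − d' = 0.1535 − 0.17 = -0.0165
false-alarm rate = Φ(-0.0165) = 0.4934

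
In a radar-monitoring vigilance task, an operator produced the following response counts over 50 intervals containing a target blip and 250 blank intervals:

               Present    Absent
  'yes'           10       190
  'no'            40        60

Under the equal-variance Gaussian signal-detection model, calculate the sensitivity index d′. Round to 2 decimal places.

H = 10/50 = 0.2000
FA = 190/250 = 0.7600
z(H) = -0.842
z(FA) = 0.706
d' = z(H) − z(FA) = -0.842 − 0.706 = -1.548

d′ = -1.55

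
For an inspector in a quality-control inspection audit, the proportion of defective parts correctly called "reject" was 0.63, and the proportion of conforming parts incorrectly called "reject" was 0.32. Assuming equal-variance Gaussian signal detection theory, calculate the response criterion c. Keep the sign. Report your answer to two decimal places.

c = 0.07

z(H) = 0.332
z(FA) = -0.468
c = −½·[z(H) + z(FA)] = −0.5 × (0.332 + (-0.468)) = 0.068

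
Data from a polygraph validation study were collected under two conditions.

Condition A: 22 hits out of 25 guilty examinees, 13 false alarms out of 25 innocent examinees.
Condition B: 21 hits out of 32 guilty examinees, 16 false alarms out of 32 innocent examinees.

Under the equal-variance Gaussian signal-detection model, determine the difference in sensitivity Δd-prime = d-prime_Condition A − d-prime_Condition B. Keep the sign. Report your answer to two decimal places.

Condition A: z(0.8800) = 1.175, z(0.5200) = 0.050, d' = 1.125
Condition B: z(0.6562) = 0.402, z(0.5000) = 0.000, d' = 0.402
Δd' = d'_Condition A − d'_Condition B = 1.125 − 0.402 = 0.723
Condition A has the higher sensitivity.

Δd-prime = 0.72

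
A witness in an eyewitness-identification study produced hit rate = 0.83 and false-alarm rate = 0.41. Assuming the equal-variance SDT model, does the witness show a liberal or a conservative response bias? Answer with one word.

liberal

z(H) = 0.954, z(FA) = -0.228
c = −½·(z(H) + z(FA)) = -0.363
c < 0 → liberal criterion (biased toward responding “yes”).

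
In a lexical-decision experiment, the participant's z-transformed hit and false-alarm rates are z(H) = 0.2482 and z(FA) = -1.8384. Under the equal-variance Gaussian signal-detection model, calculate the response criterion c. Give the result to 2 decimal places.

c = −½·[z(H) + z(FA)] = −½·(0.2482 + (-1.8384)) = 0.7951

c = 0.80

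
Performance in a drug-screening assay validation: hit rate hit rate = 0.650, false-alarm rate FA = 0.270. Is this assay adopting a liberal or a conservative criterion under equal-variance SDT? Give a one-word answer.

conservative

z(H) = 0.385, z(FA) = -0.613
c = −½·(z(H) + z(FA)) = 0.114
c > 0 → conservative criterion (biased toward responding “no”).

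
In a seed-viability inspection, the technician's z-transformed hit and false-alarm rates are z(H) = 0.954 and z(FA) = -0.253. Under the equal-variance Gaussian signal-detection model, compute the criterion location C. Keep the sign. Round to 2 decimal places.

C = -0.35

c = −½·[z(H) + z(FA)] = −½·(0.954 + (-0.253)) = -0.3505
c < 0: the technician has a liberal response bias.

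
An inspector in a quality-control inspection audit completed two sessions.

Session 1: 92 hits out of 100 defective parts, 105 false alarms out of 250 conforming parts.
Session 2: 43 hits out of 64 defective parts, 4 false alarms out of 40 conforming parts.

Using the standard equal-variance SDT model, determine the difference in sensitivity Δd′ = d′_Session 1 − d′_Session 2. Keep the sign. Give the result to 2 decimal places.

Session 1: z(0.9200) = 1.405, z(0.4200) = -0.202, d' = 1.607
Session 2: z(0.6719) = 0.445, z(0.1000) = -1.282, d' = 1.727
Δd' = d'_Session 1 − d'_Session 2 = 1.607 − 1.727 = -0.120
Session 2 has the higher sensitivity.

Δd′ = -0.12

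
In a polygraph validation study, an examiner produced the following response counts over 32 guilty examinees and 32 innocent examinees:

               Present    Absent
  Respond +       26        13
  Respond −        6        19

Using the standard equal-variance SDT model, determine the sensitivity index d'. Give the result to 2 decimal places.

d' = 1.12

H = 26/32 = 0.8125
FA = 13/32 = 0.4062
Φ⁻¹(H) = 0.887
Φ⁻¹(FA) = -0.237
d' = z(H) − z(FA) = 0.887 − (-0.237) = 1.124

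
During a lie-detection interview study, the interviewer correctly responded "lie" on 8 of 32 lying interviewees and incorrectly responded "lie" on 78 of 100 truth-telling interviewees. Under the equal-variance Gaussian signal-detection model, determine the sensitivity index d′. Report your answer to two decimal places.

d′ = -1.45

H = 8/32 = 0.2500
FA = 78/100 = 0.7800
Φ⁻¹(H) = -0.674
Φ⁻¹(FA) = 0.772
d' = z(H) − z(FA) = -0.674 − 0.772 = -1.446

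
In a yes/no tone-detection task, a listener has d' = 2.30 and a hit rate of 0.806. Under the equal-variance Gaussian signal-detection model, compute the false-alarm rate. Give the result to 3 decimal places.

false-alarm rate = 0.075

z(hit rate) = z(0.806) = 0.8633
z(FA) = z(H) − d' = 0.8633 − 2.30 = -1.4367
false-alarm rate = Φ(-1.4367) = 0.0754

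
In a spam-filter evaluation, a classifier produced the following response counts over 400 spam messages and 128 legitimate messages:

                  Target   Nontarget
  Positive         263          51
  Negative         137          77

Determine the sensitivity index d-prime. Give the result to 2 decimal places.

H = 263/400 = 0.6575
FA = 51/128 = 0.3984
z(H) = 0.406
z(FA) = -0.257
d' = z(H) − z(FA) = 0.406 − (-0.257) = 0.663

d-prime = 0.66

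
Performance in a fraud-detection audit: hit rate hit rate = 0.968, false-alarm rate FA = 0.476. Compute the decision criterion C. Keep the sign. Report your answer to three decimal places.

C = -0.896

Φ⁻¹(0.968) = 1.8522, Φ⁻¹(0.476) = -0.0602
c = −½·[z(H) + z(FA)] = −0.5 × (1.8522 + (-0.0602)) = -0.8960
c < 0: the analyst has a liberal response bias.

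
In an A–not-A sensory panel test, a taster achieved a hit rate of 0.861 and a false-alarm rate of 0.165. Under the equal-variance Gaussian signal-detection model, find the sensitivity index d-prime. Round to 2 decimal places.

z(H) = z(0.861) = 1.0848
z(FA) = z(0.165) = -0.9741
d' = z(H) − z(FA) = 1.0848 − (-0.9741) = 2.0589

d-prime = 2.06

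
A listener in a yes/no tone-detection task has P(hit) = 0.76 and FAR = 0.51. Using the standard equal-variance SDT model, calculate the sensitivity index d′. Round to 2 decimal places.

z(H) = z(0.76) = 0.706
z(FA) = z(0.51) = 0.025
d' = z(H) − z(FA) = 0.706 − 0.025 = 0.681

d′ = 0.68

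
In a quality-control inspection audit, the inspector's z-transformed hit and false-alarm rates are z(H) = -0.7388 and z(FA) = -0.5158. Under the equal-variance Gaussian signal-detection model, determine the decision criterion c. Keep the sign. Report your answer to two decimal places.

c = 0.63

c = −½·[z(H) + z(FA)] = −½·(-0.7388 + (-0.5158)) = 0.6273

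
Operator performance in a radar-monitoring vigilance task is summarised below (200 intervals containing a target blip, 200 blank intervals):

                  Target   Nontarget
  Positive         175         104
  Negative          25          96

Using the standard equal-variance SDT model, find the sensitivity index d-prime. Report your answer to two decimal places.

H = 175/200 = 0.8750
FA = 104/200 = 0.5200
z(0.8750) = 1.1503, z(0.5200) = 0.0502
d' = z(H) − z(FA) = 1.1503 − 0.0502 = 1.1001

d-prime = 1.10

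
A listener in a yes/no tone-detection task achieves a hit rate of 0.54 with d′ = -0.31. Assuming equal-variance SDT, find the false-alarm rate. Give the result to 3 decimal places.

false-alarm rate = 0.659

z(hit rate) = z(0.54) = 0.1004
z(FA) = z(H) − d' = 0.1004 − (-0.31) = 0.4104
false-alarm rate = Φ(0.4104) = 0.6592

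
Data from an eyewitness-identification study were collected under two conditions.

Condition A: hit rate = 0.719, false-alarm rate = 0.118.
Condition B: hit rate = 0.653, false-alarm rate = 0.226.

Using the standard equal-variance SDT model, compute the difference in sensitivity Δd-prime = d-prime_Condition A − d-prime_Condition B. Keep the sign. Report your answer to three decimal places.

Δd-prime = 0.619

Condition A: z(0.719) = 0.5799, z(0.118) = -1.1850, d' = 1.7649
Condition B: z(0.653) = 0.3934, z(0.226) = -0.7521, d' = 1.1455
Δd' = d'_Condition A − d'_Condition B = 1.7649 − 1.1455 = 0.6194
Condition A has the higher sensitivity.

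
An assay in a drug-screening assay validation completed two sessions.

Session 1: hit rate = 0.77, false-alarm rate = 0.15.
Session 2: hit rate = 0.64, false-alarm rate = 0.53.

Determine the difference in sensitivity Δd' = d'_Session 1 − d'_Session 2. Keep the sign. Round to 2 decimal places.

Δd' = 1.49

Session 1: z(0.77) = 0.739, z(0.15) = -1.036, d' = 1.775
Session 2: z(0.64) = 0.358, z(0.53) = 0.075, d' = 0.283
Δd' = d'_Session 1 − d'_Session 2 = 1.775 − 0.283 = 1.492
Session 1 has the higher sensitivity.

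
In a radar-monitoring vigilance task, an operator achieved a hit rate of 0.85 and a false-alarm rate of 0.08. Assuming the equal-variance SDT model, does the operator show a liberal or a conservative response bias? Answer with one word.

conservative

z(H) = 1.036, z(FA) = -1.405
c = −½·(z(H) + z(FA)) = 0.1845
c > 0 → conservative criterion (biased toward responding “no”).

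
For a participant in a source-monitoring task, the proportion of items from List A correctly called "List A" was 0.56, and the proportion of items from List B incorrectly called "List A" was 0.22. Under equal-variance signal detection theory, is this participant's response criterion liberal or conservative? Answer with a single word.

z(H) = 0.151, z(FA) = -0.772
c = −½·(z(H) + z(FA)) = 0.3105
c > 0 → conservative criterion (biased toward responding “no”).

conservative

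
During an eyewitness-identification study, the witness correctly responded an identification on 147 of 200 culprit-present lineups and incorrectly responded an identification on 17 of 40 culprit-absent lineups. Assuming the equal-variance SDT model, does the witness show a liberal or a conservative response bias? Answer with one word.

liberal

z(H) = 0.628, z(FA) = -0.189
c = −½·(z(H) + z(FA)) = -0.2195
c < 0 → liberal criterion (biased toward responding “yes”).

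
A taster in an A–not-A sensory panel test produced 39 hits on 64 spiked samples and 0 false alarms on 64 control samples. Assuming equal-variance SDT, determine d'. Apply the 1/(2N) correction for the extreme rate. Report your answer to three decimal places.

The false-alarm rate is 0/64 = 0, so apply the 1/(2N) correction: FA → 1/(2·64) = 0.00781.
z(H) = z(0.60938) = 0.2777
z(FA) = z(0.00781) = -2.4177
d' = 0.2777 − (-2.4177) = 2.6954

d' = 2.695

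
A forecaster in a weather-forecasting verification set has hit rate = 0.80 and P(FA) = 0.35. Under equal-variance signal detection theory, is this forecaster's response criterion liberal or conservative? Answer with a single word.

liberal

z(H) = 0.842, z(FA) = -0.385
c = −½·(z(H) + z(FA)) = -0.2285
c < 0 → liberal criterion (biased toward responding “yes”).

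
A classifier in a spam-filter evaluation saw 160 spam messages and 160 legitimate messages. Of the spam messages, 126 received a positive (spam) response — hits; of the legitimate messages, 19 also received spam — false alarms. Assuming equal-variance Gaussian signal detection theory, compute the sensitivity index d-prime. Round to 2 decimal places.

d-prime = 1.98

H = 126/160 = 0.7875
FA = 19/160 = 0.1187
z(0.7875) = 0.7978, z(0.1187) = -1.1815
d' = z(H) − z(FA) = 0.7978 − (-1.1815) = 1.9793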